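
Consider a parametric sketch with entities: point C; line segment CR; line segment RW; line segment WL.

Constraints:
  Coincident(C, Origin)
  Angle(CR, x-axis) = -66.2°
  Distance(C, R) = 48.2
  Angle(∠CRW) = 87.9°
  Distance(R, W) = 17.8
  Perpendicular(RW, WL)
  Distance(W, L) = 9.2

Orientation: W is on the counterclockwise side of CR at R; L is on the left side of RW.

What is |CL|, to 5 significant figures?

42.137

∠CRW = 87.9°, so RW runs at -66.2° + (180° − 87.9°) = 25.900° from the x-axis; with |RW| = 17.8, W = R + 17.8·(cos 25.900°, sin 25.900°) = (35.463, -36.326). The perpendicularity gives WL at right angles to RW; with |WL| = 9.2 on the left of RW, L = W + 9.2·(-0.43680, 0.89956) = (31.444, -28.050). Then |CL| = |L − C| = 42.137.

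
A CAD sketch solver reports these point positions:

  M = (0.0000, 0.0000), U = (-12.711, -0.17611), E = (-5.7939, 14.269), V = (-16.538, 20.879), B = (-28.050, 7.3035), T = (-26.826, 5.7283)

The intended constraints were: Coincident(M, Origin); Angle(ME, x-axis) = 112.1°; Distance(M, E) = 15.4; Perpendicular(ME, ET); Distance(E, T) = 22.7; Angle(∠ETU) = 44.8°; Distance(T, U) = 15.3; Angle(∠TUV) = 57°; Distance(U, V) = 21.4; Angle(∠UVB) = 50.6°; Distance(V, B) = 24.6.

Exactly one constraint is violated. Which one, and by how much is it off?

Distance(V, B) = 24.6 — off by 6.80.

M = (0.00, 0.00) ✓; ME at 112.1° ✓; |ME| = 15.40 ✓; ∠(ME, ET) = 90.00° ✓; |ET| = 22.70 ✓; ∠ETU = 44.80° ✓; |TU| = 15.30 ✓; ∠TUV = 57.00° ✓; |UV| = 21.40 ✓; ∠UVB = 50.60° ✓; |VB| = 17.80 ✗.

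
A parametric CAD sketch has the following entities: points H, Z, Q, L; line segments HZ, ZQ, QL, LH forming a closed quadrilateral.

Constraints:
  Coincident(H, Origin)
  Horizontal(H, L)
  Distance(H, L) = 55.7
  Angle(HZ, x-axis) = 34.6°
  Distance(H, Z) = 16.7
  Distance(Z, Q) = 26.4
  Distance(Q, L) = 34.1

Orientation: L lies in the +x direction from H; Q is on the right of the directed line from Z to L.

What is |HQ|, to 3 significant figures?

28.7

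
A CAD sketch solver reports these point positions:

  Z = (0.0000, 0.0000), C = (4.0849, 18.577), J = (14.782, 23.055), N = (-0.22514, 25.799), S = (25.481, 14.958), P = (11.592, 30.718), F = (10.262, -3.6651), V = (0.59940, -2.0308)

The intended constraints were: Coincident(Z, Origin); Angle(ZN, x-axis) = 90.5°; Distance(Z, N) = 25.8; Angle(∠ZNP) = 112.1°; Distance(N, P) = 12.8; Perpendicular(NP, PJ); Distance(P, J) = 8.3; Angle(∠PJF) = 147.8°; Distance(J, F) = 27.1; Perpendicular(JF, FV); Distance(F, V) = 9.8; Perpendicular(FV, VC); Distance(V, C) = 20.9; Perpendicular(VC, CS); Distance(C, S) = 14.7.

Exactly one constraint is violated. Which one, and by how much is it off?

Distance(C, S) = 14.7 — off by 7.00.

Z = (0.00, 0.00) ✓; ZN at 90.50° ✓; |ZN| = 25.80 ✓; ∠ZNP = 112.1° ✓; |NP| = 12.80 ✓; ∠(NP, PJ) = 90.00° ✓; |PJ| = 8.300 ✓; ∠PJF = 147.8° ✓; |JF| = 27.10 ✓; ∠(JF, FV) = 90.00° ✓; |FV| = 9.800 ✓; ∠(FV, VC) = 90.00° ✓; |VC| = 20.90 ✓; ∠(VC, CS) = 90.00° ✓; |CS| = 21.70 ✗.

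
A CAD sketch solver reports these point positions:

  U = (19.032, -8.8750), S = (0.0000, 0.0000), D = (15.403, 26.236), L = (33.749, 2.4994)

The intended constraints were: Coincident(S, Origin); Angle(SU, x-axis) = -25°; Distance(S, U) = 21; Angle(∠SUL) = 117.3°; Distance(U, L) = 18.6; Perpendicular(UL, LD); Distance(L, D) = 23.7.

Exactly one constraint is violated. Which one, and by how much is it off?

Distance(L, D) = 23.7 — off by 6.30.

S = (0.00, 0.00) ✓; SU at -25.00° ✓; |SU| = 21.00 ✓; ∠SUL = 117.3° ✓; |UL| = 18.60 ✓; ∠(UL, LD) = 90.00° ✓; |LD| = 30.00 ✗.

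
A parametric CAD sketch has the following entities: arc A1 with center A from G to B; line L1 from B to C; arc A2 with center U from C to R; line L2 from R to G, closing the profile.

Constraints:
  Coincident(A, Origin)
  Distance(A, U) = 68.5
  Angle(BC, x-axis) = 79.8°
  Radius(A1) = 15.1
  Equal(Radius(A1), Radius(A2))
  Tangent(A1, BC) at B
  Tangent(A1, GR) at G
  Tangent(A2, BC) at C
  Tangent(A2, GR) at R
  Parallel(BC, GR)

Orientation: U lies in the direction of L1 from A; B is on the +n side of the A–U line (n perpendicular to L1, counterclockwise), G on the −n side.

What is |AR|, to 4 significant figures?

70.14

The slot axis is L1's direction at 79.8°, so u = (cos 79.8°, sin 79.8°) = (0.1771, 0.9842) and n = (−sin 79.8°, cos 79.8°) = (-0.9842, 0.1771). A is at the origin and U lies 68.5 along u from A, so U = 68.5·u = (12.13, 67.42). Tangency of A1 to both parallel lines with radius 15.1 puts B and G at A ± 15.1·n: B = (-14.86, 2.674), G = (14.86, -2.674). Equal radii place C and R the same way about U: C = U + 15.1·n = (-2.731, 70.09), R = U − 15.1·n = (26.99, 64.74). Then |AR| = |R − A| = 70.14.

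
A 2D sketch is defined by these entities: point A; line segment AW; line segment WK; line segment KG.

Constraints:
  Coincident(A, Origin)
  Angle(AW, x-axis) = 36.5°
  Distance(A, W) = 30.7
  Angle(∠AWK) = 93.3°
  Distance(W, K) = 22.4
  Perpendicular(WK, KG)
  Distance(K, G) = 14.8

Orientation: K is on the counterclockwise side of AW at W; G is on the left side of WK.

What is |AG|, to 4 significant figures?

28.90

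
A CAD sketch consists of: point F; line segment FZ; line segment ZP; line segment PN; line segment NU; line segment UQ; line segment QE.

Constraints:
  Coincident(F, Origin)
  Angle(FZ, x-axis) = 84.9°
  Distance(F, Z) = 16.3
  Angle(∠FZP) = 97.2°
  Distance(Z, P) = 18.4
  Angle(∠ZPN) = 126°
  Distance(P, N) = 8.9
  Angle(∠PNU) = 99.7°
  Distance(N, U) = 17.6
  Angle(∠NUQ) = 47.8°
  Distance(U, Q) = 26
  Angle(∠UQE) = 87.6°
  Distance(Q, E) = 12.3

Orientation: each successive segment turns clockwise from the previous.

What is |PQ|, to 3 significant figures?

10.6

F is at the origin; FZ runs at 84.9° with length 16.3, so Z = (1.45, 16.2). ∠FZP = 97.2° gives ZP at 2.10° from the x-axis; with |ZP| = 18.4, P = (19.8, 16.9). ∠ZPN = 126.0° gives PN at -51.9° from the x-axis; with |PN| = 8.9, N = (25.3, 9.91). ∠PNU = 99.7° gives NU at -132° from the x-axis; with |NU| = 17.6, U = (13.5, -3.13). ∠NUQ = 47.8° gives UQ at 95.6° from the x-axis; with |UQ| = 26.0, Q = (11.0, 22.7). Then |PQ| = |Q − P| = 10.6.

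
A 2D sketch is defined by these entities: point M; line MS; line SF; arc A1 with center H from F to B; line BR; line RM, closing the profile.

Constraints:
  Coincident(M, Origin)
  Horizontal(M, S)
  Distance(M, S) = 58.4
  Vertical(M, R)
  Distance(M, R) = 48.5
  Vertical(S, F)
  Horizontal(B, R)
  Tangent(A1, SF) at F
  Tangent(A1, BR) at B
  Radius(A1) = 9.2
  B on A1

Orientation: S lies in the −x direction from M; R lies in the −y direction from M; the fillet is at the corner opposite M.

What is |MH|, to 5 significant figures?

62.969

MR is vertical with |MR| = 48.5 and R on the −y side, so R = (0.0000, -48.500). The virtual corner opposite M is at (-58.400, -48.500). Tangency of A1 to SF means the radius HF is perpendicular to SF and A1 meets BR tangentially, so HB is at right angles to BR, with radius 9.2, so the center H sits 9.2 in from both sides at H = (-49.200, -39.300). Then |MH| = |H − M| = 62.969.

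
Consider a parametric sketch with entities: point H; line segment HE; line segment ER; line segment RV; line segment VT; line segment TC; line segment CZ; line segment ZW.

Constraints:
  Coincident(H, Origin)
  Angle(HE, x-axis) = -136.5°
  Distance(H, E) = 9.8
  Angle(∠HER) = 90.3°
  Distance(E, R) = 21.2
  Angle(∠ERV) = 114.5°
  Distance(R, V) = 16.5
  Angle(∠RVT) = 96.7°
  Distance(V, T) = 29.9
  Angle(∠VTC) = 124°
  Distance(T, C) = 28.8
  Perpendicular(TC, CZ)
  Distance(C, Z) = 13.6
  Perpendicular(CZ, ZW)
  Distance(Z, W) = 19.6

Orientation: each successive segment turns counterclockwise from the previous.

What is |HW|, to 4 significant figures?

4.501

The perpendicularity gives CZ at right angles to TC, so CZ runs at -112.0°; with |CZ| = 13.6, Z = (-14.98, 10.52). CZ is perpendicular to ZW, so ZW runs at -22.00°; with |ZW| = 19.6, W = (3.191, 3.173). Then |HW| = |W − H| = 4.501.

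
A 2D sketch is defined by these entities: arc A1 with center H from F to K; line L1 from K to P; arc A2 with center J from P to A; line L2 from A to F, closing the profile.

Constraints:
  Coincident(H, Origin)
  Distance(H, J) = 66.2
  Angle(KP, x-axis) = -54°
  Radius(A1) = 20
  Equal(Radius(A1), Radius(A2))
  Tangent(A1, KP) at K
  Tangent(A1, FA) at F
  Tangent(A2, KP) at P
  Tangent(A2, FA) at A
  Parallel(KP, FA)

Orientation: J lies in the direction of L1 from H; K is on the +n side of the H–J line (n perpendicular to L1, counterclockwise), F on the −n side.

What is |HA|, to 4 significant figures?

69.16

The slot axis is L1's direction at -54.0°, so u = (cos -54.0°, sin -54.0°) = (0.5878, -0.8090) and n = (−sin -54.0°, cos -54.0°) = (0.8090, 0.5878). H is at the origin and J lies 66.2 along u from H, so J = 66.2·u = (38.91, -53.56). Tangency of A1 to both parallel lines with radius 20.0 puts K and F at H ± 20.0·n: K = (16.18, 11.76), F = (-16.18, -11.76). Equal radii place P and A the same way about J: P = J + 20.0·n = (55.09, -41.80), A = J − 20.0·n = (22.73, -65.31). Then |HA| = |A − H| = 69.16.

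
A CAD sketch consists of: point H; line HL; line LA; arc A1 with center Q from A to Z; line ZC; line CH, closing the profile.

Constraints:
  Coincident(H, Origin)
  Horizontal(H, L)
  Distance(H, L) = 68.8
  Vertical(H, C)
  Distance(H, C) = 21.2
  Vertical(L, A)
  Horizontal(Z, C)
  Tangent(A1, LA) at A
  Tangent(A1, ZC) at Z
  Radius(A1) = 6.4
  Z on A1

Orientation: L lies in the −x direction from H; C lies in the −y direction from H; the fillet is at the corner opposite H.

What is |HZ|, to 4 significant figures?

65.90

H is at the origin; HL is horizontal with |HL| = 68.8 and L on the −x side, so L = (-68.80, 0.000). H and C share the same x with |HC| = 21.2 and C on the −y side, so C = (0.000, -21.20). The virtual corner opposite H is at (-68.80, -21.20). Tangency of A1 to LA means the radius QA is perpendicular to LA and since A1 is tangent to ZC there, QZ ⟂ ZC, with radius 6.4, so the center Q sits 6.4 in from both sides at Q = (-62.40, -14.80). That places the tangent points at A = (-68.80, -14.80) on LA and Z = (-62.40, -21.20) on ZC. Then |HZ| = |Z − H| = 65.90.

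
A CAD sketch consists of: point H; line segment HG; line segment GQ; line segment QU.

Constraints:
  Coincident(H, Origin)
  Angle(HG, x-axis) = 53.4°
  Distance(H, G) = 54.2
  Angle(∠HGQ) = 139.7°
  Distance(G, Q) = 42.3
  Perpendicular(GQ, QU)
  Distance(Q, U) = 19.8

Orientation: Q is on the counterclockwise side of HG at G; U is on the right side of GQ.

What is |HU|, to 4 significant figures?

100.0

∠HGQ = 139.7°, so GQ runs at 53.4° + (180° − 139.7°) = 93.70° from the x-axis; with |GQ| = 42.3, Q = G + 42.3·(cos 93.70°, sin 93.70°) = (29.59, 85.72). GQ ⟂ QU; with |QU| = 19.8 on the right of GQ, U = Q + 19.8·(0.9979, 0.06453) = (49.34, 87.00). Then |HU| = |U − H| = 100.0.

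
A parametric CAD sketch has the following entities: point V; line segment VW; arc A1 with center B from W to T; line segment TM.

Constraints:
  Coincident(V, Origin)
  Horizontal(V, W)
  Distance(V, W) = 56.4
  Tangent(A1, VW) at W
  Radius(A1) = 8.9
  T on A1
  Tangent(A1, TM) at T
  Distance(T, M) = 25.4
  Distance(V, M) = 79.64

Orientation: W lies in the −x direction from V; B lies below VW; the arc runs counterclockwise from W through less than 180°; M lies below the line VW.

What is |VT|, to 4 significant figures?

64.90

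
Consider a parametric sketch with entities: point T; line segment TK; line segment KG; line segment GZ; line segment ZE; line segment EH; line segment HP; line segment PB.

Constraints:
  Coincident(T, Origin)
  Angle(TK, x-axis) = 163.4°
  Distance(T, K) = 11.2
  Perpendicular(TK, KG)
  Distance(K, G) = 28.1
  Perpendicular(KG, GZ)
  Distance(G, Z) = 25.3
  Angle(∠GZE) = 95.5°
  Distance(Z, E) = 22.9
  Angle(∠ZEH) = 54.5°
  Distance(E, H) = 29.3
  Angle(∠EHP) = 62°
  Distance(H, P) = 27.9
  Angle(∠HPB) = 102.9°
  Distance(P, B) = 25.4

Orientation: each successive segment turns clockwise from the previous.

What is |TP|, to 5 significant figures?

37.676

T is at the origin; TK runs at 163.4° with length 11.2, so K = (-10.733, 3.1997). TK is perpendicular to KG, so KG runs at 73.400°; with |KG| = 28.1, G = (-2.7054, 30.129). KG is perpendicular to GZ, so GZ runs at -16.600°; with |GZ| = 25.3, Z = (21.540, 22.901). ∠GZE = 95.5° gives ZE at -101.10° from the x-axis; with |ZE| = 22.9, E = (17.131, 0.42906). ∠ZEH = 54.5° gives EH at 133.40° from the x-axis; with |EH| = 29.3, H = (-3.0002, 21.718). ∠EHP = 62.0° gives HP at 15.400° from the x-axis; with |HP| = 27.9, P = (23.898, 29.127). Then |TP| = |P − T| = 37.676.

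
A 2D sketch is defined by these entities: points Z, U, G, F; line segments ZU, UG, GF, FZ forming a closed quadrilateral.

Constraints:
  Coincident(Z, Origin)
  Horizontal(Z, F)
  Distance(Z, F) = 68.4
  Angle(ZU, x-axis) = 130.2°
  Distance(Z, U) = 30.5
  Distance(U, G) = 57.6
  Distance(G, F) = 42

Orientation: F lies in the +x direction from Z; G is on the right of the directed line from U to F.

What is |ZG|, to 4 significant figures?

29.19

Z is at the origin; Z and F share the same y with |ZF| = 68.4 and F in +x, so F = (68.4, 0). ZU runs at 130.2° with |ZU| = 30.5, so U = (-19.69, 23.30). G is determined by |UG| = 57.6 and |GF| = 42.0 together: it lies at the intersection of circle(U, 57.6) and circle(F, 42.0). With |UF| = 91.11, the foot of the radical line on UF is 54.08 from U and the perpendicular offset is √(57.6² − 54.08²) = 19.82. Taking the right-of-UF solution: G = (27.53, -9.690).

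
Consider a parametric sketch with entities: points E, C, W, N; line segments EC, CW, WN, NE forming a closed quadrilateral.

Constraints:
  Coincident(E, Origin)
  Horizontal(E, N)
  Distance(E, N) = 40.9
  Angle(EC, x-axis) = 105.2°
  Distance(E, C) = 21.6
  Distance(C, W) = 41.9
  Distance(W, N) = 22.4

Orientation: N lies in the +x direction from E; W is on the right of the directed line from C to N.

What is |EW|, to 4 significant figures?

24.15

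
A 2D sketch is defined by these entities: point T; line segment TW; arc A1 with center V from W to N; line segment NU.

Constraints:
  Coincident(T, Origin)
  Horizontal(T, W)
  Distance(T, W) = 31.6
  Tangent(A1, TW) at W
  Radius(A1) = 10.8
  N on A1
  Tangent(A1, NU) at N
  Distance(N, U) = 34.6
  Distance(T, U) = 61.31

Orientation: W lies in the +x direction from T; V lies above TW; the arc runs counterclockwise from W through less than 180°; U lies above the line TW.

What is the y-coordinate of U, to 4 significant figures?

45.90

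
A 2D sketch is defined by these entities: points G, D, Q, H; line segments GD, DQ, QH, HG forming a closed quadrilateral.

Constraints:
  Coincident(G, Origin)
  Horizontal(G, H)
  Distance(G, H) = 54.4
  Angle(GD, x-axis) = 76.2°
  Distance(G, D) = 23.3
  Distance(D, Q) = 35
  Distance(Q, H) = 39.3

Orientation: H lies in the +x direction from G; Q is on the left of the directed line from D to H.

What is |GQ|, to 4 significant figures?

52.17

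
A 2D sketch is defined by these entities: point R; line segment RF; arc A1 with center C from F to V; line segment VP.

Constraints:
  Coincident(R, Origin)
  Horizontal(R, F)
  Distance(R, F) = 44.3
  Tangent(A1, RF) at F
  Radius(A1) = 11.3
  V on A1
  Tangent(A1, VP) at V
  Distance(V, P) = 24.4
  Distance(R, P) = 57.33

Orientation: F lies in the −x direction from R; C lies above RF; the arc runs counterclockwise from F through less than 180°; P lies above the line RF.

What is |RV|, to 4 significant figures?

37.17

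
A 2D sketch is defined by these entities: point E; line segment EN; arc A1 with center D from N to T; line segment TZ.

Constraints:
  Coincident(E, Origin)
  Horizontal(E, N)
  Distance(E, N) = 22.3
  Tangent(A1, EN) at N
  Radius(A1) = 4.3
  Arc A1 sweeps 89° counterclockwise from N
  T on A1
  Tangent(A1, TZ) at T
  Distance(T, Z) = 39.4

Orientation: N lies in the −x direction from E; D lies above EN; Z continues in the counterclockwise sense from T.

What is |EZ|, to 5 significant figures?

46.929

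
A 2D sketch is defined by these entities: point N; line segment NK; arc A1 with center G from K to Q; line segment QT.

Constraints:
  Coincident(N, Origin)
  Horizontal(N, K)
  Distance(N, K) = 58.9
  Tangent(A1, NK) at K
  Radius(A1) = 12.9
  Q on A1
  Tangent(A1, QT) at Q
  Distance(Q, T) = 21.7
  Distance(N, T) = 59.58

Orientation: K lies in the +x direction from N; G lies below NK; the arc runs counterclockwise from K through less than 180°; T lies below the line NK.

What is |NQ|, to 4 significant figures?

48.11

N is at the origin; NK is horizontal with |NK| = 58.9 and K on the +x side, so K = (58.90, 0.000). A1 meets NK tangentially, so GK is at right angles to NK, so G = K + (0, -12.9) = (58.90, -12.90). Since GQ ⟂ QT (tangency), |GT| = √(12.9² + 21.7²) = 25.24 regardless of where Q sits on A1. So T lies on both circle(N, 59.58) and circle(G, 25.24); the below-NK intersection is T = (47.80, -35.57). Q is the foot of the tangent from T: Q = (46.04, -13.94).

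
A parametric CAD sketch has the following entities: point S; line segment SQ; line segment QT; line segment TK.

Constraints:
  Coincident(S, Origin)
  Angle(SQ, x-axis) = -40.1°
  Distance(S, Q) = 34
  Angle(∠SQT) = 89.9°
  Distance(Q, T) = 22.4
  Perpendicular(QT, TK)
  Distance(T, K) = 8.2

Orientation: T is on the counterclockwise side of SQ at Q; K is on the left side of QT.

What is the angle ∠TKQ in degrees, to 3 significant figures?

69.9°

S is at the origin; SQ runs at -40.1° with length 34.0, so Q = 34.0·(cos -40.1°, sin -40.1°) = (26.0, -21.9). ∠SQT = 89.9°, so QT runs at -40.1° + (180° − 89.9°) = 50.0° from the x-axis; with |QT| = 22.4, T = Q + 22.4·(cos 50.0°, sin 50.0°) = (40.4, -4.74). The perpendicularity gives TK at right angles to QT; with |TK| = 8.2 on the left of QT, K = T + 8.2·(-0.766, 0.643) = (34.1, 0.530). Then cos ∠TKQ = KT·KQ / (|KT||KQ|), giving 69.9°.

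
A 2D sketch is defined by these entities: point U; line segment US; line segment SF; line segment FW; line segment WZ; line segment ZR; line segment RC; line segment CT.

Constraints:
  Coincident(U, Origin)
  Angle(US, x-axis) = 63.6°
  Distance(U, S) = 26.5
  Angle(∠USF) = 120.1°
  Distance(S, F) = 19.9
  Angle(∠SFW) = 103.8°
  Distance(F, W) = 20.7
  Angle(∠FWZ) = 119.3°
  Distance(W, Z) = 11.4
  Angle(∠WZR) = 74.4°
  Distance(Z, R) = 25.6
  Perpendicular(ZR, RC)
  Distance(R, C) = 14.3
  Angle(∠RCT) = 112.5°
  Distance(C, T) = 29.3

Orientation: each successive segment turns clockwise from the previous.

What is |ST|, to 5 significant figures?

43.464

U is at the origin; US runs at 63.6° with length 26.5, so S = (11.783, 23.736). ∠USF = 120.1° gives SF at 3.7000° from the x-axis; with |SF| = 19.9, F = (31.641, 25.021). ∠SFW = 103.8° gives FW at -72.500° from the x-axis; with |FW| = 20.7, W = (37.866, 5.2786). ∠FWZ = 119.3° gives WZ at -133.20° from the x-axis; with |WZ| = 11.4, Z = (30.062, -3.0316). ∠WZR = 74.4° gives ZR at 121.20° from the x-axis; with |ZR| = 25.6, R = (16.801, 18.866). ZR is perpendicular to RC, so RC runs at 31.200°; with |RC| = 14.3, C = (29.032, 26.273). ∠RCT = 112.5° gives CT at -36.300° from the x-axis; with |CT| = 29.3, T = (52.646, 8.9275). Then |ST| = |T − S| = 43.464.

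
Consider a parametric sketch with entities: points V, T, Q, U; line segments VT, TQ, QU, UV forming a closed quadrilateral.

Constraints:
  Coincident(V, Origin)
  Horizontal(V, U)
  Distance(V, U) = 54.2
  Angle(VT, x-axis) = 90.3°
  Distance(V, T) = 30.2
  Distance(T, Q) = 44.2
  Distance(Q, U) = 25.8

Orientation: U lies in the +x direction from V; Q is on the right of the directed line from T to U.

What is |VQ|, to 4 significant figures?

28.81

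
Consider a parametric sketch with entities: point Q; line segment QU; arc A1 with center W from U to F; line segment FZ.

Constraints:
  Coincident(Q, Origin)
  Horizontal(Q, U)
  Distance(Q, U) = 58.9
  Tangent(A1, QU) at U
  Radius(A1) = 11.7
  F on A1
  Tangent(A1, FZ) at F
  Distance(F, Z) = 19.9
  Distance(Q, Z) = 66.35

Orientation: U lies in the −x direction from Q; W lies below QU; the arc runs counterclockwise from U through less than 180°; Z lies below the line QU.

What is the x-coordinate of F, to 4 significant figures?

-68.34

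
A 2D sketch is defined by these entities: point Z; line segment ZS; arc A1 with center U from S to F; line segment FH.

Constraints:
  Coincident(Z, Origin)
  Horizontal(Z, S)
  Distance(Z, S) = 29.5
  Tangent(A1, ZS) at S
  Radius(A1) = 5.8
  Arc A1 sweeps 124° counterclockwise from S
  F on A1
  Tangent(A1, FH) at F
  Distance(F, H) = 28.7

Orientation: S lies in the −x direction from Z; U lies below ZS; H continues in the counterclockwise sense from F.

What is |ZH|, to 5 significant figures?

37.572

On A1, S sits at bearing 90° from U; a 124° counterclockwise sweep puts F at bearing 214°, so F = U + 5.8·(cos 214°, sin 214°) = (-34.308, -9.0433). A1 meets FH tangentially, so UF is at right angles to FH, so FH runs along (−sin 214°, cos 214°); with |FH| = 28.7, H = (-18.260, -32.837). Then |ZH| = |H − Z| = 37.572.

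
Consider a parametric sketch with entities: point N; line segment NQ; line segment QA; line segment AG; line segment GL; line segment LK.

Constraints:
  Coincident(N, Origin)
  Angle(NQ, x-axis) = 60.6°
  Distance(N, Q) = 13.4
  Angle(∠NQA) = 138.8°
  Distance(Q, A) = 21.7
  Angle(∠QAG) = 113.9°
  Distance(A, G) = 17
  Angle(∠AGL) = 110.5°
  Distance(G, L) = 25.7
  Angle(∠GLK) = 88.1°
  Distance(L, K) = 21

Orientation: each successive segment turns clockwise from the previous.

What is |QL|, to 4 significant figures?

35.05

N is at the origin; NQ runs at 60.6° with length 13.4, so Q = (6.578, 11.67). ∠NQA = 138.8° gives QA at 19.40° from the x-axis; with |QA| = 21.7, A = (27.05, 18.88). ∠QAG = 113.9° gives AG at -46.70° from the x-axis; with |AG| = 17.0, G = (38.70, 6.510). ∠AGL = 110.5° gives GL at -116.2° from the x-axis; with |GL| = 25.7, L = (27.36, -16.55). Then |QL| = |L − Q| = 35.05.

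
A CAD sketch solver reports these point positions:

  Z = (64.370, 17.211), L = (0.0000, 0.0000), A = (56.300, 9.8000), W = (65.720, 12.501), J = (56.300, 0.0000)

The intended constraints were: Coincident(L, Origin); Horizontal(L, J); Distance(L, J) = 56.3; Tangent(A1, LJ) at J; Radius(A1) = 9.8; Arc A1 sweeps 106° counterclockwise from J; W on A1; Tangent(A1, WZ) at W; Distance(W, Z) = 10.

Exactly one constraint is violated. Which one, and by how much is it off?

Distance(W, Z) = 10 — off by 5.10.

L = (0.00, 0.00) ✓; L.y = 0.00, J.y = 0.00 ✓; |LJ| = 56.30 ✓; ∠(AJ, JL) = 90.00° ✓; |AJ| = 9.800 ✓; bearing(A→W) − bearing(A→J) = 106.0° ✓; |AW| = 9.800 ✓; ∠(AW, WZ) = 90.01° ✓; |WZ| = 4.900 ✗.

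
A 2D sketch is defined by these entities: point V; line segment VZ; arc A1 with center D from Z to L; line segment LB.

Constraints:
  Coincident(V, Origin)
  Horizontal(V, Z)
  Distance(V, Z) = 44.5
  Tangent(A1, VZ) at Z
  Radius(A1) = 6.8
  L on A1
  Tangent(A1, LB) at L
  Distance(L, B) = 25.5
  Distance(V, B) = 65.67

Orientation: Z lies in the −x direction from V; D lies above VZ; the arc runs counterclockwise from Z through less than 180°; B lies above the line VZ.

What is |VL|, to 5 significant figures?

41.696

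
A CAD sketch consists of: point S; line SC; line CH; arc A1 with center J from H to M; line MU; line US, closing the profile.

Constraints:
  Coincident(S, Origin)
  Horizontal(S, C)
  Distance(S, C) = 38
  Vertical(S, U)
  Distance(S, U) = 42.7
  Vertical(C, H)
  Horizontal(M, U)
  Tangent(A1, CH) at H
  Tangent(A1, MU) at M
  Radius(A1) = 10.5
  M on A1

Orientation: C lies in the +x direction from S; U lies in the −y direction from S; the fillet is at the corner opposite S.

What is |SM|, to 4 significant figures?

50.79

S is at the origin; S and C share the same y with |SC| = 38.0 and C on the +x side, so C = (38.00, 0.000). SU is vertical with |SU| = 42.7 and U on the −y side, so U = (0.000, -42.70). The virtual corner opposite S is at (38.00, -42.70). The tangent condition forces JH to be normal to CH and tangency of A1 to MU means the radius JM is perpendicular to MU, with radius 10.5, so the center J sits 10.5 in from both sides at J = (27.50, -32.20). That places the tangent points at H = (38.00, -32.20) on CH and M = (27.50, -42.70) on MU. Then |SM| = |M − S| = 50.79.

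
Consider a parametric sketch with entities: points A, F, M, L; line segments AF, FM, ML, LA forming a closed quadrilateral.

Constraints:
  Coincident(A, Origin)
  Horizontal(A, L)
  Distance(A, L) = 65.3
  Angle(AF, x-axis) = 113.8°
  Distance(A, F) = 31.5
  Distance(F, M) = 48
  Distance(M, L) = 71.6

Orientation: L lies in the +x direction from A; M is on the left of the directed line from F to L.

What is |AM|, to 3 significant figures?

63.9

Checks: |FM| = 48.00 ✓; |ML| = 71.60 ✓.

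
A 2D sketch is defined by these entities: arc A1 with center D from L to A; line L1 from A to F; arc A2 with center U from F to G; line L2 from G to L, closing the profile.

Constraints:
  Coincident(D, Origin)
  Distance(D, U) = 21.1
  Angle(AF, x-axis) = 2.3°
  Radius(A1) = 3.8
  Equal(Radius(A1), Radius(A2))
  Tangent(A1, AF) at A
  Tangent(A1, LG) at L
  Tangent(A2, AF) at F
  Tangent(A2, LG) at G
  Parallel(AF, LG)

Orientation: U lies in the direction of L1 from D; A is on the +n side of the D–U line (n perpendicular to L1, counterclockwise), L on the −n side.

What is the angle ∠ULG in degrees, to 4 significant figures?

10.21°

The slot axis is L1's direction at 2.3°, so u = (cos 2.3°, sin 2.3°) = (0.9992, 0.04013) and n = (−sin 2.3°, cos 2.3°) = (-0.04013, 0.9992). D is at the origin and U lies 21.1 along u from D, so U = 21.1·u = (21.08, 0.8468). Tangency of A1 to both parallel lines with radius 3.8 puts A and L at D ± 3.8·n: A = (-0.1525, 3.797), L = (0.1525, -3.797). Equal radii place F and G the same way about U: F = U + 3.8·n = (20.93, 4.644), G = U − 3.8·n = (21.24, -2.950). Then cos ∠ULG = LU·LG / (|LU||LG|), giving 10.21°.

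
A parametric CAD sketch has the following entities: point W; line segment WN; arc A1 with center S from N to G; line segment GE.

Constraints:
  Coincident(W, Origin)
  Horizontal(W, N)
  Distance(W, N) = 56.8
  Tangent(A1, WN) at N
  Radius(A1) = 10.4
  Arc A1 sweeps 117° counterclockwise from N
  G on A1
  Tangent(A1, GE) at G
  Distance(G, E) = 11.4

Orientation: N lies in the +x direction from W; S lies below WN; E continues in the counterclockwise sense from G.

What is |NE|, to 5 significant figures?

25.608

W is at the origin; WN is horizontal with |WN| = 56.8 and N on the +x side, so N = (56.800, 0.0000). The tangent condition forces SN to be normal to WN, so S = N + (0, -10.4) = (56.800, -10.400). On A1, N sits at bearing 90° from S; a 117° counterclockwise sweep puts G at bearing 207°, so G = S + 10.4·(cos 207°, sin 207°) = (47.534, -15.122). A1 meets GE tangentially, so SG is at right angles to GE, so GE runs along (−sin 207°, cos 207°); with |GE| = 11.4, E = (52.709, -25.279). Then |NE| = |E − N| = 25.608.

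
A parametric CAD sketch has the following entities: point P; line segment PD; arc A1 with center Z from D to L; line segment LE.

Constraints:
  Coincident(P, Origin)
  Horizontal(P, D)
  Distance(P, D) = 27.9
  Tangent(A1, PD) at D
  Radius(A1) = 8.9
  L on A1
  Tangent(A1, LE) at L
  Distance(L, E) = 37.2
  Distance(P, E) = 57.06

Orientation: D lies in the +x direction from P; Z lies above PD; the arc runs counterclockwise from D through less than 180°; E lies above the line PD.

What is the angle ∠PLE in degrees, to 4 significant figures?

98.61°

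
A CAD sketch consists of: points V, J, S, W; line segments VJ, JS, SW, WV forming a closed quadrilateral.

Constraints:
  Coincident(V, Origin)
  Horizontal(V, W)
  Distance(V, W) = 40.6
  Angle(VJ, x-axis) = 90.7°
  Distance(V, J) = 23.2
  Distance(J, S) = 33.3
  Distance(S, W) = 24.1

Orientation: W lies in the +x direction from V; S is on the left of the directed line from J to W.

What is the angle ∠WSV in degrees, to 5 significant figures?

73.627°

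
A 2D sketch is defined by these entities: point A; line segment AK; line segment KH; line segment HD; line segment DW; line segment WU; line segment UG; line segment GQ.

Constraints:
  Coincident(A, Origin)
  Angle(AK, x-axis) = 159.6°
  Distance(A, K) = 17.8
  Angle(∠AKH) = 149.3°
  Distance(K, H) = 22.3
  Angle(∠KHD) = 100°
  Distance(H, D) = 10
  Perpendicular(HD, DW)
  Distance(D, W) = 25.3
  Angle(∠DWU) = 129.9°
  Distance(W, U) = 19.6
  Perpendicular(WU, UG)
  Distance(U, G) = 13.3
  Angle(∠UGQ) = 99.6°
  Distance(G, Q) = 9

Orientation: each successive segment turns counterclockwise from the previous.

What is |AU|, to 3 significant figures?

7.49

A is at the origin; AK runs at 159.6° with length 17.8, so K = (-16.7, 6.20). ∠AKH = 149.3° gives KH at -170° from the x-axis; with |KH| = 22.3, H = (-38.6, 2.22). ∠KHD = 100.0° gives HD at -89.7° from the x-axis; with |HD| = 10.0, D = (-38.6, -7.78). HD ⟂ DW, so DW runs at 0.300°; with |DW| = 25.3, W = (-13.3, -7.65). ∠DWU = 129.9° gives WU at 50.4° from the x-axis; with |WU| = 19.6, U = (-0.779, 7.45). Then |AU| = |U − A| = 7.49.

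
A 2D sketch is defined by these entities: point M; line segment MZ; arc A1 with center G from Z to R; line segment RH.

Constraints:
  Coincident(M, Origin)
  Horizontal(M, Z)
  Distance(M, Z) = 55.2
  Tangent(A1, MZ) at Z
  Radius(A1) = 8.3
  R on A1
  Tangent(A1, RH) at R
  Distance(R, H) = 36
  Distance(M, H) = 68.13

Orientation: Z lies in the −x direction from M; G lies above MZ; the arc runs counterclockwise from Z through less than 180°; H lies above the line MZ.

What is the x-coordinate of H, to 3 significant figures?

-51.1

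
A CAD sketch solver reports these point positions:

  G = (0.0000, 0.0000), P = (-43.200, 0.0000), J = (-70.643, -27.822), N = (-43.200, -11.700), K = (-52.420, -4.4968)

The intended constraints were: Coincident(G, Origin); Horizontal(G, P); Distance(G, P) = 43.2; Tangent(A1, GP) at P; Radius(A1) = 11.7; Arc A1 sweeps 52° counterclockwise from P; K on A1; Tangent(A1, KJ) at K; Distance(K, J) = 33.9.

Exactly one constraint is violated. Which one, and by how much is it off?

Distance(K, J) = 33.9 — off by 4.30.

G = (0.00, 0.00) ✓; G.y = 0.00, P.y = 0.00 ✓; |GP| = 43.20 ✓; ∠(NP, PG) = 90.00° ✓; |NP| = 11.70 ✓; bearing(N→K) − bearing(N→P) = 52.00° ✓; |NK| = 11.70 ✓; ∠(NK, KJ) = 90.00° ✓; |KJ| = 29.60 ✗.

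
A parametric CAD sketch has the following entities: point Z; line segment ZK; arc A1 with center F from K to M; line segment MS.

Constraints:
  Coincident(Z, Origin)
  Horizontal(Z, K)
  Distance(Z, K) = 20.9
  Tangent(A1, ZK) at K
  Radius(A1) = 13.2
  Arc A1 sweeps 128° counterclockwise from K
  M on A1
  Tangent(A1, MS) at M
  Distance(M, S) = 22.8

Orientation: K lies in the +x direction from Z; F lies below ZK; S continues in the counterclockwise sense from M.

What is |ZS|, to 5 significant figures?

46.324

Z is at the origin; Z and K share the same y with |ZK| = 20.9 and K on the +x side, so K = (20.900, 0.0000). Since A1 is tangent to ZK there, FK ⟂ ZK, so F = K + (0, -13.2) = (20.900, -13.200). On A1, K sits at bearing 90° from F; a 128° counterclockwise sweep puts M at bearing 218°, so M = F + 13.2·(cos 218°, sin 218°) = (10.498, -21.327). The tangent condition forces FM to be normal to MS, so MS runs along (−sin 218°, cos 218°); with |MS| = 22.8, S = (24.535, -39.293). Then |ZS| = |S − Z| = 46.324.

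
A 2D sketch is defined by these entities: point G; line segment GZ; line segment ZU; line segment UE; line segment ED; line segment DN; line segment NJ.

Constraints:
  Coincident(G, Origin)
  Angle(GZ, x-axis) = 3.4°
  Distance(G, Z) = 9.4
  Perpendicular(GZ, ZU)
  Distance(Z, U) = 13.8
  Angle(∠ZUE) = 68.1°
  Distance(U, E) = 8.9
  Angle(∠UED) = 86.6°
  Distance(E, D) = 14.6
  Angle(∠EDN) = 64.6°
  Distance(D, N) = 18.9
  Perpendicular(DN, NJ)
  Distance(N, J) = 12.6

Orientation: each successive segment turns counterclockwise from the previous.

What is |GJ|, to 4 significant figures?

22.08

G is at the origin; GZ runs at 3.4° with length 9.4, so Z = (9.383, 0.5575). The perpendicularity gives ZU at right angles to GZ, so ZU runs at 93.40°; with |ZU| = 13.8, U = (8.565, 14.33). ∠ZUE = 68.1° gives UE at -154.7° from the x-axis; with |UE| = 8.9, E = (0.5187, 10.53). ∠UED = 86.6° gives ED at -61.30° from the x-axis; with |ED| = 14.6, D = (7.530, -2.277). ∠EDN = 64.6° gives DN at 54.10° from the x-axis; with |DN| = 18.9, N = (18.61, 13.03). DN ⟂ NJ, so NJ runs at 144.1°; with |NJ| = 12.6, J = (8.406, 20.42). Then |GJ| = |J − G| = 22.08.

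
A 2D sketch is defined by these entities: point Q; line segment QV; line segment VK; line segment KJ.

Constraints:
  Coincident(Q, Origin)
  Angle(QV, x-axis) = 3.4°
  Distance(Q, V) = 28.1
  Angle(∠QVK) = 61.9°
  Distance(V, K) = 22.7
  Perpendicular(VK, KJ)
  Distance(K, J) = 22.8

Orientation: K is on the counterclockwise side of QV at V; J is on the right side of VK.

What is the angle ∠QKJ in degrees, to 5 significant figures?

159.10°

Q is at the origin; QV runs at 3.4° with length 28.1, so V = 28.1·(cos 3.4°, sin 3.4°) = (28.051, 1.6665). ∠QVK = 61.9°, so VK runs at 3.4° + (180° − 61.9°) = 121.50° from the x-axis; with |VK| = 22.7, K = V + 22.7·(cos 121.50°, sin 121.50°) = (16.190, 21.021). VK ⟂ KJ; with |KJ| = 22.8 on the right of VK, J = K + 22.8·(0.85264, 0.52250) = (35.630, 32.934). Then cos ∠QKJ = KQ·KJ / (|KQ||KJ|), giving 159.10°.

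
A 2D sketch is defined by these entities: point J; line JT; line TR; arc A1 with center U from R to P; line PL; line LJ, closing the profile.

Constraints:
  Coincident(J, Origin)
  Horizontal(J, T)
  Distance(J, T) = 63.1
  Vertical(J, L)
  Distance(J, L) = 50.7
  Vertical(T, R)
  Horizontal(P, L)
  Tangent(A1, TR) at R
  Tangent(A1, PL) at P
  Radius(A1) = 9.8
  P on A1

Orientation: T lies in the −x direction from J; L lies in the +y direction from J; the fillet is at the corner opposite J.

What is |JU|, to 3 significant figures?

67.2

J is at the origin; J and T share the same y with |JT| = 63.1 and T on the −x side, so T = (-63.1, 0.00). JL is vertical with |JL| = 50.7 and L on the +y side, so L = (0.00, 50.7). The virtual corner opposite J is at (-63.1, 50.7). A1 meets TR tangentially, so UR is at right angles to TR and A1 meets PL tangentially, so UP is at right angles to PL, with radius 9.8, so the center U sits 9.8 in from both sides at U = (-53.3, 40.9). Then |JU| = |U − J| = 67.2.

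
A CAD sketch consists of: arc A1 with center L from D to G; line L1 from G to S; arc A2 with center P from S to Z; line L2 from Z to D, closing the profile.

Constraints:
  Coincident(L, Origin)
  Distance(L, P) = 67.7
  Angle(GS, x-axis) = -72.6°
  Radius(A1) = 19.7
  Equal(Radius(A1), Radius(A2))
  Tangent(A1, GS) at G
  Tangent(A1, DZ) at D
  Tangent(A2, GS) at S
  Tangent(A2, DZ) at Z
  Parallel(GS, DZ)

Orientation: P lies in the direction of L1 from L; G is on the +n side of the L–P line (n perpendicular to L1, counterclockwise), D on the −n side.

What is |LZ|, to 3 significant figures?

70.5

The slot axis is L1's direction at -72.6°, so u = (cos -72.6°, sin -72.6°) = (0.299, -0.954) and n = (−sin -72.6°, cos -72.6°) = (0.954, 0.299). L is at the origin and P lies 67.7 along u from L, so P = 67.7·u = (20.2, -64.6). Tangency of A1 to both parallel lines with radius 19.7 puts G and D at L ± 19.7·n: G = (18.8, 5.89), D = (-18.8, -5.89). Equal radii place S and Z the same way about P: S = P + 19.7·n = (39.0, -58.7), Z = P − 19.7·n = (1.45, -70.5). Then |LZ| = |Z − L| = 70.5.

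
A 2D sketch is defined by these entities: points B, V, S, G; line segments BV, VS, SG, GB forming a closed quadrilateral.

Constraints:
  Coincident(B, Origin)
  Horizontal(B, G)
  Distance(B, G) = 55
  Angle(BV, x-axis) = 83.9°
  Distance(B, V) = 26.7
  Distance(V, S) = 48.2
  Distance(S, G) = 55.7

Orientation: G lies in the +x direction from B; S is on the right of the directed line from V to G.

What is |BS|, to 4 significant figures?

21.95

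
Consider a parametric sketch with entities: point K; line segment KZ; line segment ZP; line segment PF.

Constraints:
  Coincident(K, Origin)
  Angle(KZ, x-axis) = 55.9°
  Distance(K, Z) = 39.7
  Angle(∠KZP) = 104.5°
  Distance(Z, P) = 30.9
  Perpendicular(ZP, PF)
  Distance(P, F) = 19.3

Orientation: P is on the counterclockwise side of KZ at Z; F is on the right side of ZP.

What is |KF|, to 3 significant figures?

70.7

K is at the origin; KZ runs at 55.9° with length 39.7, so Z = 39.7·(cos 55.9°, sin 55.9°) = (22.3, 32.9). ∠KZP = 104.5°, so ZP runs at 55.9° + (180° − 104.5°) = 131° from the x-axis; with |ZP| = 30.9, P = Z + 30.9·(cos 131°, sin 131°) = (1.82, 56.1). ZP ⟂ PF; with |PF| = 19.3 on the right of ZP, F = P + 19.3·(0.750, 0.661) = (16.3, 68.8). Then |KF| = |F − K| = 70.7.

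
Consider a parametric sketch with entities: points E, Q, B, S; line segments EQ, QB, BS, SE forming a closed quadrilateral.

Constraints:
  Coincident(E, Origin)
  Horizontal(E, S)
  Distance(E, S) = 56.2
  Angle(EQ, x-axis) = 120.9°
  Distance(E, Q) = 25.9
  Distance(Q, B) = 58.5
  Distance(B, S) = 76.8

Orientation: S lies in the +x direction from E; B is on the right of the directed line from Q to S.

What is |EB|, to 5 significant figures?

38.031

E is at the origin; E and S share the same y with |ES| = 56.2 and S in +x, so S = (56.2, 0). EQ runs at 120.9° with |EQ| = 25.9, so Q = (-13.301, 22.224). B is determined by |QB| = 58.5 and |BS| = 76.8 together: it lies at the intersection of circle(Q, 58.5) and circle(S, 76.8). With |QS| = 72.967, the foot of the radical line on QS is 19.517 from Q and the perpendicular offset is √(58.5² − 19.517²) = 55.148. Taking the right-of-QS solution: B = (-11.507, -36.249).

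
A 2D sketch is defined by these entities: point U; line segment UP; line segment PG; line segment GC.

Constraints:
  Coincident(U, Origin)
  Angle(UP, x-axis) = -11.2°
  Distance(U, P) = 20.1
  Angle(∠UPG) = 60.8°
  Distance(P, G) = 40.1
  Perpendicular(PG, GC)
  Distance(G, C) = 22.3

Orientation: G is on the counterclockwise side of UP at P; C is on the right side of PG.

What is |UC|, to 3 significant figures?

50.1

U is at the origin; UP runs at -11.2° with length 20.1, so P = 20.1·(cos -11.2°, sin -11.2°) = (19.7, -3.90). ∠UPG = 60.8°, so PG runs at -11.2° + (180° − 60.8°) = 108° from the x-axis; with |PG| = 40.1, G = P + 40.1·(cos 108°, sin 108°) = (7.33, 34.2). PG is perpendicular to GC; with |GC| = 22.3 on the right of PG, C = G + 22.3·(0.951, 0.309) = (28.5, 41.1). Then |UC| = |C − U| = 50.1.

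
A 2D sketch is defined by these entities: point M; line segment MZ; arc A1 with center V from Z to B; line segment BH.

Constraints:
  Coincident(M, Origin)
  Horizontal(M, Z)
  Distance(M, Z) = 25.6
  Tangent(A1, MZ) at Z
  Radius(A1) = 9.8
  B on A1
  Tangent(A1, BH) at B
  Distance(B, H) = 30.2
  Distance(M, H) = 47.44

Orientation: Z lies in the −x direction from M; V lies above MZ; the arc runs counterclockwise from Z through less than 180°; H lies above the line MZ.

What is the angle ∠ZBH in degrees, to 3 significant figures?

128°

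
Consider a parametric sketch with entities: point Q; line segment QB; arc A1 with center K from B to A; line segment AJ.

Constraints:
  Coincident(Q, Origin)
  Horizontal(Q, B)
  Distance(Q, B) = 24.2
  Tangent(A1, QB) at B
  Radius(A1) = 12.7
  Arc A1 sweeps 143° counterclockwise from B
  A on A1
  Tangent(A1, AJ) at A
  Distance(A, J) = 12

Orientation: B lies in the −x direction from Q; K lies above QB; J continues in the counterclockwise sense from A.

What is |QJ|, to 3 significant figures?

39.8

Q is at the origin; Q and B share the same y with |QB| = 24.2 and B on the −x side, so B = (-24.2, 0.00). The tangent condition forces KB to be normal to QB, so K = B + (0, 12.7) = (-24.2, 12.7). On A1, B sits at bearing -90° from K; a 143° counterclockwise sweep puts A at bearing 53°, so A = K + 12.7·(cos 53°, sin 53°) = (-16.6, 22.8). A1 meets AJ tangentially, so KA is at right angles to AJ, so AJ runs along (−sin 53°, cos 53°); with |AJ| = 12.0, J = (-26.1, 30.1). Then |QJ| = |J − Q| = 39.8.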